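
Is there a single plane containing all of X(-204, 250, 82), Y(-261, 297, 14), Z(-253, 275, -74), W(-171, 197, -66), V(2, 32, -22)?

The plane through X, Y, Z has normal n = XY × XZ = (-5632, -5560, 878) and equation n·P = -169076.
Checking the remaining points: n·W = -190196, n·V = -208500.
Since n·W = -190196 ≠ -169076, W is off the plane and the points are not all coplanar.

No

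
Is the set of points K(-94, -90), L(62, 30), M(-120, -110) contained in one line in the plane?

Yes

KL = (156, 120), KM = (-26, -20).
Twice the signed area of △KLM is (156)(-20) − (120)(-26) = 0.
The triangle is degenerate (zero area), so the points are collinear.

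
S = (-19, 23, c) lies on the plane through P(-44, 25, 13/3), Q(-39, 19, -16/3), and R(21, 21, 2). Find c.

8/3

A normal to the plane is n = PQ × PR = (-74/3, -1850/3, 370).
S lies in the plane iff n · PS = 0.
This gives (370)c + (-2960/3) = 0, so c = 8/3.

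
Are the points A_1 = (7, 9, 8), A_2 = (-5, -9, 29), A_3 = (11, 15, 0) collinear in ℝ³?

A_1A_2 = (-12, -18, 21), A_1A_3 = (4, 6, -8).
A_1A_2 × A_1A_3 = (18, -12, 0).
The cross product is nonzero, so the points do not lie on one line.

No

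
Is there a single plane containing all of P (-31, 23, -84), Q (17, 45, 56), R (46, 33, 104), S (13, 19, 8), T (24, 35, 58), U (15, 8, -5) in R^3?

The plane through P, Q, R has normal n = PQ × PR = (2736, 1756, -1214) and equation n·X = 57548.
Checking the remaining points: n·S = 59220, n·T = 56712, n·U = 61158.
Since n·S = 59220 ≠ 57548, S is off the plane and the points are not all coplanar.

No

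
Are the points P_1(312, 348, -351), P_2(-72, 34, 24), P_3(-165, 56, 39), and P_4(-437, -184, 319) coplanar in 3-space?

The four points are coplanar iff the 3×3 determinant with rows P_1P_2, P_1P_3, P_1P_4 is zero.
Rows: (-384, -314, 375), (-477, -292, 390), (-749, -532, 670).
Expanding along the first row: (-384)(11840) − (-314)(-27480) + (375)(35056) = -29280.
Nonzero ⇒ not coplanar.

No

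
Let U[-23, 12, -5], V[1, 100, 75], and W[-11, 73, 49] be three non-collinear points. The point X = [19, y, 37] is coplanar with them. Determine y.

47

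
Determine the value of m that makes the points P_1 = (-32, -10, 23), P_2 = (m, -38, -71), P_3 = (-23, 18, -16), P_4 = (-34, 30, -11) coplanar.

The points are coplanar iff P_1P_2 · (P_1P_3 × P_1P_4) = 0.
Expanding, this is linear in m: (608)m + (-30400) = 0.
So m = 50.

50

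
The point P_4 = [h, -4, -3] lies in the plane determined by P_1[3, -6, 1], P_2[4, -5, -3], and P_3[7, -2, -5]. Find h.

5

The plane through P_1, P_2, P_3 has equation 10x − 10y = 90.
Substituting P_4: (10)h + (40) = 90, so h = 5.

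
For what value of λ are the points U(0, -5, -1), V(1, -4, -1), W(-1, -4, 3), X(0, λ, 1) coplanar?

-4

The points are coplanar iff UV · (UW × UX) = 0.
Expanding, this is linear in λ: (-4)λ + (-16) = 0.
So λ = -4.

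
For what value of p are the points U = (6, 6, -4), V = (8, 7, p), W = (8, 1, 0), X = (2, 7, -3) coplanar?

-6

Coplanarity ⇔ det[UV; UW; UX] = 0.
Expanding, this is linear in p: (-18)p + (-108) = 0.
So p = -6.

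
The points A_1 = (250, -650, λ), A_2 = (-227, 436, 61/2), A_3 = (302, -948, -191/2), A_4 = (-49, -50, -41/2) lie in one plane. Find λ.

-29/2

Coplanarity ⇔ det[A_1A_2; A_1A_3; A_1A_4] = 0.
Expanding, this is linear in λ: (10742)λ + (155759) = 0.
So λ = -29/2.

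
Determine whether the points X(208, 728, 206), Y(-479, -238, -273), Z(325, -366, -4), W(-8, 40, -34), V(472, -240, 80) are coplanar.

The plane through X, Y, Z has normal n = XY × XZ = (-321166, -200313, 864600) and equation n·P = -34522792.
Checking the remaining points: n·W = -34839592, n·V = -34347232.
Since n·W = -34839592 ≠ -34522792, W is off the plane and the points are not all coplanar.

No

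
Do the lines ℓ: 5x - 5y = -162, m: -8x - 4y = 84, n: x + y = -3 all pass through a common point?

No

The three lines meet at one point iff the augmented coefficient matrix [aᵢ bᵢ cᵢ] has rank < 3, i.e. its determinant vanishes.
Here the determinant is -12.
Nonzero, so no common point exists.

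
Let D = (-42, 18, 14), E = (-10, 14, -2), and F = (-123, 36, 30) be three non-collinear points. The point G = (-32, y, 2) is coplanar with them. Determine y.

19

Coplanarity requires DE · (DF × DG) = 0.
DE = (32, -4, -16), DF = (-81, 18, 16); the triple product is linear in y with coefficient 784 and constant term -14896.
Setting it to zero: y = 19.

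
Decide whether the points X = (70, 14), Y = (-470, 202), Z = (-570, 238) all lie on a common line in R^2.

XY = (-540, 188), XZ = (-640, 224).
If collinear, XZ would be a scalar multiple of XY. But (-540)·(224) ≠ (188)·(-640) (difference -640), so they are not parallel; the points are not collinear.

No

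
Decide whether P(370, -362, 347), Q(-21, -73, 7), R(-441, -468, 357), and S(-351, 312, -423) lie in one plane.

Yes

A normal to the plane through P, Q, R is n = PQ × PR = (-33150, 279650, 275825).
The plane has equation n·X = -17787525. For S: n·S = -17787525.
Equal, so S lies in the plane and all four are coplanar.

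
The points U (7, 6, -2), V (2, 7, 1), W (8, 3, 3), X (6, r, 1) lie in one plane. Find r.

5

The points are coplanar iff UV · (UW × UX) = 0.
Expanding, this is linear in r: (28)r + (-140) = 0.
So r = 5.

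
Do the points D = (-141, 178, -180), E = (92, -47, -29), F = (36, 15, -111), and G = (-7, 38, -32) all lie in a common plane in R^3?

Yes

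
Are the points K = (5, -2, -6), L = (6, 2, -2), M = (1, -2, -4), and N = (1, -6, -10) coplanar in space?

With K as base: KL = (1, 4, 4), KM = (-4, 0, 2), KN = (-4, -4, -4).
KM × KN = (8, -24, 16).
KL · (KM × KN) = -24.
Since -24 ≠ 0, the four points are not coplanar.

No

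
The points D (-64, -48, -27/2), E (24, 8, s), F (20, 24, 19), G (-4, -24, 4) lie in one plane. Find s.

Coplanarity ⇔ det[DE; DF; DG] = 0.
Expanding, this is linear in s: (-2304)s + (38016) = 0.
So s = 33/2.

33/2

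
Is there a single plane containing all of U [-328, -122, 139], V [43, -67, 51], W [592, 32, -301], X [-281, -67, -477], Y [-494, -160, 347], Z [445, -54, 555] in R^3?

No

The plane through U, V, W has normal n = UV × UW = (-10648, 82280, 6534) and equation n·P = -5637390.
Checking the remaining points: n·X = -5637390, n·Y = -5637390, n·Z = -5555110.
Since n·Z = -5555110 ≠ -5637390, Z is off the plane and the points are not all coplanar.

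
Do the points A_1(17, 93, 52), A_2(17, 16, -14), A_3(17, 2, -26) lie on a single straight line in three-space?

A_1A_2 = (0, -77, -66), A_1A_3 = (0, -91, -78).
A_1A_2 × A_1A_3 = (0, 0, 0).
The cross product vanishes, so the three points are collinear.

Yes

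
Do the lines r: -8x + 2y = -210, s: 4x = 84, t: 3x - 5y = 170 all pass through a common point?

No

Lines aᵢx + bᵢy = cᵢ with pairwise distinct directions are concurrent exactly when det[aᵢ bᵢ cᵢ] = 0.
Here the determinant is -16.
Nonzero, so no common point exists.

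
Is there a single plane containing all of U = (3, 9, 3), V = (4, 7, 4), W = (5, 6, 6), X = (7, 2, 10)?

The four points are coplanar iff the 3×3 determinant with rows UV, UW, UX is zero.
Rows: (1, -2, 1), (2, -3, 3), (4, -7, 7).
Expanding along the first row: (1)(0) − (-2)(2) + (1)(-2) = 2.
Nonzero ⇒ not coplanar.

No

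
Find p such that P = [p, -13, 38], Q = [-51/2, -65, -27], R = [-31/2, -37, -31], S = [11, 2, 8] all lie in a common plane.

27/2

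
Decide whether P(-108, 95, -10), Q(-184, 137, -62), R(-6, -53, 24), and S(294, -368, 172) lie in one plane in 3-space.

No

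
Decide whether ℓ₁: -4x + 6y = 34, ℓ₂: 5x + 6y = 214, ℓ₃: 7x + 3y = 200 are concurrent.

Intersecting ℓ₁ and ℓ₂: solving the 2×2 system gives (x, y) = (20, 19).
Substitute into ℓ₃: (7)(20) + (3)(19) = 197.
But ℓ₃ requires 200 ≠ 197, so the three lines have no common point.

No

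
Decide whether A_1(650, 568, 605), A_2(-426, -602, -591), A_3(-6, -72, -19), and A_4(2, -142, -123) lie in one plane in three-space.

Yes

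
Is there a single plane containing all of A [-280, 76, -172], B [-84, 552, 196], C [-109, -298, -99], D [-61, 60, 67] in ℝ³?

The four points are coplanar iff the 3×3 determinant with rows AB, AC, AD is zero.
Rows: (196, 476, 368), (171, -374, 73), (219, -16, 239).
Expanding along the first row: (196)(-88218) − (476)(24882) + (368)(79170) = 0.
Zero determinant ⇒ coplanar.

Yes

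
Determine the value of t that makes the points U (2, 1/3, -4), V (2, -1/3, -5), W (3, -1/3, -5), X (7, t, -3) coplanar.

Normal to plane UVW: n = (0, -1, 2/3); plane equation n·P = -3.
Requiring n·X = -3: (-1)t + (-2) = -3.
So t = 1.

1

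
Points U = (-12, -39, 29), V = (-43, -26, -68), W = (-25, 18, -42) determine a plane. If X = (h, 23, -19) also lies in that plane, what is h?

-16

A normal to the plane is n = UV × UW = (4606, -940, -1598).
X lies in the plane iff n · UX = 0.
This gives (4606)h + (73696) = 0, so h = -16.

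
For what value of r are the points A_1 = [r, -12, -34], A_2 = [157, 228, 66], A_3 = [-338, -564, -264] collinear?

7

Direction A_2A_3 = (-495, -792, -330). From the y-coordinate of A_1, the parameter along the line is τ = (-12 − 228)/(-792) = 10/33.
Then r = 157 + 10/33·(-495) = 7.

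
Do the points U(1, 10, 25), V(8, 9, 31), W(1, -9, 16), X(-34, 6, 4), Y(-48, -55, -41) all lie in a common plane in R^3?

The plane through U, V, W has normal n = UV × UW = (123, 63, -133) and equation n·P = -2572.
Checking the remaining points: n·X = -4336, n·Y = -3916.
Since n·X = -4336 ≠ -2572, X is off the plane and the points are not all coplanar.

No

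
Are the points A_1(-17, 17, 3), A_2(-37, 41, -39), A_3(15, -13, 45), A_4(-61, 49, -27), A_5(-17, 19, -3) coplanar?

The plane through A_1, A_2, A_3 has normal n = A_1A_2 × A_1A_3 = (-252, -504, -168) and equation n·P = -4788.
Checking the remaining points: n·A_4 = -4788, n·A_5 = -4788.
All equal -4788, so all 5 points lie in one plane.

Yes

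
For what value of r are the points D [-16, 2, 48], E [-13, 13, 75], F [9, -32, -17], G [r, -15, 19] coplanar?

3

Normal to plane DEF: n = (203, 870, -377); plane equation n·P = -19604.
Requiring n·G = -19604: (203)r + (-20213) = -19604.
So r = 3.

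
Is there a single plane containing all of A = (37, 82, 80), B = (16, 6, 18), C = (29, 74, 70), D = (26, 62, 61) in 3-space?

The four points are coplanar iff the 3×3 determinant with rows AB, AC, AD is zero.
Rows: (-21, -76, -62), (-8, -8, -10), (-11, -20, -19).
Expanding along the first row: (-21)(-48) − (-76)(42) + (-62)(72) = -264.
Nonzero ⇒ not coplanar.

No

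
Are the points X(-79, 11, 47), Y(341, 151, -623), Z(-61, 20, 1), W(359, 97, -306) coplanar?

A normal to the plane through X, Y, Z is n = XY × XZ = (-410, 7260, 1260).
The plane has equation n·P = 171470. For W: n·W = 171470.
Equal, so W lies in the plane and all four are coplanar.

Yes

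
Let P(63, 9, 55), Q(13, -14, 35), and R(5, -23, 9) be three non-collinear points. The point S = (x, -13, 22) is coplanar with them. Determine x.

Coplanarity requires PQ · (PR × PS) = 0.
PQ = (-50, -23, -20), PR = (-58, -32, -46); the triple product is linear in x with coefficient 418 and constant term -10032.
Setting it to zero: x = 24.

24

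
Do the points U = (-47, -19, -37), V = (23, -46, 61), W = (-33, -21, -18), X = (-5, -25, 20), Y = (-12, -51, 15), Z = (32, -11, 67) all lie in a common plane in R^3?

No

The plane through U, V, W has normal n = UV × UW = (-317, 42, 238) and equation n·P = 5295.
Checking the remaining points: n·X = 5295, n·Y = 5232, n·Z = 5340.
Since n·Y = 5232 ≠ 5295, Y is off the plane and the points are not all coplanar.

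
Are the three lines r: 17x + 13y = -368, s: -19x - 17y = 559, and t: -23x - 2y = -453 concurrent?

No

The three lines meet at one point iff the augmented coefficient matrix [aᵢ bᵢ cᵢ] has rank < 3, i.e. its determinant vanishes.
Here the determinant is 795.
Nonzero, so no common point exists.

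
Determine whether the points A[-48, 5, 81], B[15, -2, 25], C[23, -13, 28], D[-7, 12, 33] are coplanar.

The four points are coplanar iff the 3×3 determinant with rows AB, AC, AD is zero.
Rows: (63, -7, -56), (71, -18, -53), (41, 7, -48).
Expanding along the first row: (63)(1235) − (-7)(-1235) + (-56)(1235) = 0.
Zero determinant ⇒ coplanar.

Yes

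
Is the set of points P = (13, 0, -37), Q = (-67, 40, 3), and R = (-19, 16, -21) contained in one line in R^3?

PQ = (-80, 40, 40), PR = (-32, 16, 16).
PQ × PR = (0, 0, 0).
The cross product vanishes, so the three points are collinear.

Yes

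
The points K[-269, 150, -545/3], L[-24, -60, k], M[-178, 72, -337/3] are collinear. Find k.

5

Direction KM = (91, -78, 208/3). From the x-coordinate of L, the parameter along the line is τ = (-24 − (-269))/91 = 35/13.
Then k = (-545/3) + 35/13·(208/3) = 5.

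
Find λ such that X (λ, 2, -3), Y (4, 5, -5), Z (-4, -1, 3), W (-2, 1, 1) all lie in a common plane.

2

The points are coplanar iff XY · (XZ × XW) = 0.
Expanding, this is linear in λ: (4)λ + (-8) = 0.
So λ = 2.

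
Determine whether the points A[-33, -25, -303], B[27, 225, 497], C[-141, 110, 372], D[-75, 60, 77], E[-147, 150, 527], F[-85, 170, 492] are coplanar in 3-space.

Yes

The plane through A, B, C has normal n = AB × AC = (60750, -126900, 35100) and equation n·P = -9467550.
Checking the remaining points: n·D = -9467550, n·E = -9467550, n·F = -9467550.
All equal -9467550, so all 6 points lie in one plane.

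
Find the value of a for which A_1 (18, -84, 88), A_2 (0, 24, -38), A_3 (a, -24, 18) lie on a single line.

8

Collinearity requires A_1A_2 × A_1A_3 = 0; each component is linear in a.
The y-component gives (-126)a + (1008) = 0, so a = 8.
The remaining components then also vanish.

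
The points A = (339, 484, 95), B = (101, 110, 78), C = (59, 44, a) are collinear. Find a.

Direction AB = (-238, -374, -17). From the x-coordinate of C, the parameter along the line is τ = (59 − 339)/(-238) = 20/17.
Then a = 95 + 20/17·(-17) = 75.

75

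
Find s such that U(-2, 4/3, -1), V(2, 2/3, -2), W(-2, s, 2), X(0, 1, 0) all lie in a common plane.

4/3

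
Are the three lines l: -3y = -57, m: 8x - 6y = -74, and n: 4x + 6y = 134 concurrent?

Intersecting l and m: solving the 2×2 system gives (x, y) = (5, 19).
Substitute into n: (4)(5) + (6)(19) = 134.
This equals 134, so (5, 19) lies on all three lines and they are concurrent.

Yes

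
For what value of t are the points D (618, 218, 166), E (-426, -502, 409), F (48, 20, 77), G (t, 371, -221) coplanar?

Normal to plane DEF: n = (112194, -231426, -203688); plane equation n·P = -14927184.
Requiring n·G = -14927184: (112194)t + (-40843998) = -14927184.
So t = 231.

231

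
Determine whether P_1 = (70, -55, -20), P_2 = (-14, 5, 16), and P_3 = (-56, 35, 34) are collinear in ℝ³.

P_1P_2 = (-84, 60, 36), P_1P_3 = (-126, 90, 54).
P_1P_2 × P_1P_3 = (0, 0, 0).
The cross product vanishes, so the three points are collinear.

Yes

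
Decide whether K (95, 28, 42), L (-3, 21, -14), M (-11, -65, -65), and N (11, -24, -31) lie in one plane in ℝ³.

With K as base: KL = (-98, -7, -56), KM = (-106, -93, -107), KN = (-84, -52, -73).
KM × KN = (1225, 1250, -2300).
KL · (KM × KN) = 0.
The scalar triple product vanishes, so the four points are coplanar.

Yes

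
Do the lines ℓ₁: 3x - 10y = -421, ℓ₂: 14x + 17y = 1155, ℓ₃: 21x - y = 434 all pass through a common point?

Yes

Intersecting ℓ₁ and ℓ₂: solving the 2×2 system gives (x, y) = (23, 49).
Substitute into ℓ₃: (21)(23) + (-1)(49) = 434.
This equals 434, so (23, 49) lies on all three lines and they are concurrent.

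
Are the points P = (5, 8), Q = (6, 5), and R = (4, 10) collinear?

No

PQ = (1, -3), PR = (-1, 2).
If collinear, PR would be a scalar multiple of PQ. But (1)·(2) ≠ (-3)·(-1) (difference -1), so they are not parallel; the points are not collinear.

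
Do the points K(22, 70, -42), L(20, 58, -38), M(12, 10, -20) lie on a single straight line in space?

KL = (-2, -12, 4), KM = (-10, -60, 22).
KL × KM = (-24, 4, 0).
The cross product is nonzero, so the points do not lie on one line.

No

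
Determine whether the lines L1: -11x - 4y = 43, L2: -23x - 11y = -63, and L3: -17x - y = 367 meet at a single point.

Lines aᵢx + bᵢy = cᵢ with pairwise distinct directions are concurrent exactly when det[aᵢ bᵢ cᵢ] = 0.
Here the determinant is 0.
It vanishes, so the lines are concurrent at (-25, 58).

Yes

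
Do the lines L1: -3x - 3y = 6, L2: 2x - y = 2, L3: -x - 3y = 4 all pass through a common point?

The three lines meet at one point iff the augmented coefficient matrix [aᵢ bᵢ cᵢ] has rank < 3, i.e. its determinant vanishes.
Here the determinant is -18.
Nonzero, so no common point exists.

No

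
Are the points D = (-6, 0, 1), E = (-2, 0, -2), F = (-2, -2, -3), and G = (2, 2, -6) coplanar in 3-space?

No

A normal to the plane through D, E, F is n = DE × DF = (-6, 4, -8).
The plane has equation n·P = 28. For G: n·G = 44.
44 ≠ 28, so G is off the plane.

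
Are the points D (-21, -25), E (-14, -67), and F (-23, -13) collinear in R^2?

DE = (7, -42), DF = (-2, 12).
Checking proportionality: DF = -2/7·DE, so the vectors are parallel and the points are collinear.

Yes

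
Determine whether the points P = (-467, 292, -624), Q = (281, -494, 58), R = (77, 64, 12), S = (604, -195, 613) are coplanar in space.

No

The four points are coplanar iff the 3×3 determinant with rows PQ, PR, PS is zero.
Rows: (748, -786, 682), (544, -228, 636), (1071, -487, 1237).
Expanding along the first row: (748)(27696) − (-786)(-8228) + (682)(-20740) = 104720.
Nonzero ⇒ not coplanar.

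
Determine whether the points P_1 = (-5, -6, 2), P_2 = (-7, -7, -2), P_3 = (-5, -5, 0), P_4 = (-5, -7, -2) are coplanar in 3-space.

With P_1 as base: P_1P_2 = (-2, -1, -4), P_1P_3 = (0, 1, -2), P_1P_4 = (0, -1, -4).
P_1P_3 × P_1P_4 = (-6, 0, 0).
P_1P_2 · (P_1P_3 × P_1P_4) = 12.
Since 12 ≠ 0, the four points are not coplanar.

No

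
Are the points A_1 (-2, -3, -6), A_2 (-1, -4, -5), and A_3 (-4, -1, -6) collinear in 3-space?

No

A_1A_2 = (1, -1, 1), A_1A_3 = (-2, 2, 0).
Comparing components 2 and 3: (-1)(0) − (1)(2) = -2 ≠ 0, so A_1A_2 and A_1A_3 are not parallel and the points are not collinear.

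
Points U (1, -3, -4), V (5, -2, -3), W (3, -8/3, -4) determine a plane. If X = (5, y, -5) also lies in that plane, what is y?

Coplanarity requires UV · (UW × UX) = 0.
UV = (4, 1, 1), UW = (2, 1/3, 0); the triple product is linear in y with coefficient 2 and constant term 16/3.
Setting it to zero: y = -8/3.

-8/3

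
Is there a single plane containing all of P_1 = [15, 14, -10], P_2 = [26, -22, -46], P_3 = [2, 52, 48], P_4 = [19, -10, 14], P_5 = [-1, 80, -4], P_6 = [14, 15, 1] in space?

Yes

The plane through P_1, P_2, P_3 has normal n = P_1P_2 × P_1P_3 = (-720, -170, -50) and equation n·P = -12680.
Checking the remaining points: n·P_4 = -12680, n·P_5 = -12680, n·P_6 = -12680.
All equal -12680, so all 6 points lie in one plane.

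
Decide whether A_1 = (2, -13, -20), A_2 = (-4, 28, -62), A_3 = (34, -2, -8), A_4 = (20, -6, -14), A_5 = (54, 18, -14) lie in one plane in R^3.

The plane through A_1, A_2, A_3 has normal n = A_1A_2 × A_1A_3 = (954, -1272, -1378) and equation n·P = 46004.
Checking the remaining points: n·A_4 = 46004, n·A_5 = 47912.
Since n·A_5 = 47912 ≠ 46004, A_5 is off the plane and the points are not all coplanar.

No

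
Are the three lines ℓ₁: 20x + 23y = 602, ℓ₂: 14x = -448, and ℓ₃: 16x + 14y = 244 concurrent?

Yes

The three lines meet at one point iff the augmented coefficient matrix [aᵢ bᵢ cᵢ] has rank < 3, i.e. its determinant vanishes.
Here the determinant is 0.
It vanishes, so the lines are concurrent at (-32, 54).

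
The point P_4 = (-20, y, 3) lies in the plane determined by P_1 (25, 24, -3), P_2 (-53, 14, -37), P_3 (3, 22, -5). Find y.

21

A normal to the plane is n = P_1P_2 × P_1P_3 = (-48, 592, -64).
P_4 lies in the plane iff n · P_1P_4 = 0.
This gives (592)y + (-12432) = 0, so y = 21.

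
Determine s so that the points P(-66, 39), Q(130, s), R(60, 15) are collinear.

5/3

Collinearity: (Q − P) must be parallel to (R − P) = (126, -24).
Cross-multiplying the components: (s − 39)·(126) = (196)·(-24).
Solving gives s = 5/3.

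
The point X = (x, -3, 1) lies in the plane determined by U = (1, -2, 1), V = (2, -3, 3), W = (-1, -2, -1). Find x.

0

A normal to the plane is n = UV × UW = (2, -2, -2).
X lies in the plane iff n · UX = 0.
This gives (2)x + (0) = 0, so x = 0.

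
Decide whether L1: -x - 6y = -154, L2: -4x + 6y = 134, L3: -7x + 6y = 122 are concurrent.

Intersecting L1 and L2: solving the 2×2 system gives (x, y) = (4, 25).
Substitute into L3: (-7)(4) + (6)(25) = 122.
This equals 122, so (4, 25) lies on all three lines and they are concurrent.

Yes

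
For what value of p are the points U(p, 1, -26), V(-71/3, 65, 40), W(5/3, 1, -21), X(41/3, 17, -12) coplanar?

49/3

The points are coplanar iff UV · (UW × UX) = 0.
Expanding, this is linear in p: (-400)p + (19600/3) = 0.
So p = 49/3.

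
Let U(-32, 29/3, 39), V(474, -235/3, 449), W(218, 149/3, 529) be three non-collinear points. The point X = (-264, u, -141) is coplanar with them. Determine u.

157/3

Coplanarity requires UV · (UW × UX) = 0.
UV = (506, -88, 410), UW = (250, 40, 490); the triple product is linear in u with coefficient -145440 and constant term 7611360.
Setting it to zero: u = 157/3.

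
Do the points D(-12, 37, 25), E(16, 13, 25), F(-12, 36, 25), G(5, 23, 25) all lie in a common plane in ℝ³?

With D as base: DE = (28, -24, 0), DF = (0, -1, 0), DG = (17, -14, 0).
DF × DG = (0, 0, 17).
DE · (DF × DG) = 0.
The scalar triple product vanishes, so the four points are coplanar.

Yes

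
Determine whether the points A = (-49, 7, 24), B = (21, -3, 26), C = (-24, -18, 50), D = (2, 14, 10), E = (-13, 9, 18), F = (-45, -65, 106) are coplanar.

No

The plane through A, B, C has normal n = AB × AC = (-210, -1770, -1500) and equation n·P = -38100.
Checking the remaining points: n·D = -40200, n·E = -40200, n·F = -34500.
Since n·D = -40200 ≠ -38100, D is off the plane and the points are not all coplanar.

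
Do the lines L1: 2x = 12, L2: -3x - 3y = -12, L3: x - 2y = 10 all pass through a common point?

Intersecting L1 and L2: solving the 2×2 system gives (x, y) = (6, -2).
Substitute into L3: (1)(6) + (-2)(-2) = 10.
This equals 10, so (6, -2) lies on all three lines and they are concurrent.

Yes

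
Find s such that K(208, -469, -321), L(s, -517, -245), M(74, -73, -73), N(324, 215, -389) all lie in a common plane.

Normal to plane KMN: n = (-196560, 19656, -137592); plane equation n·P = -5936112.
Requiring n·L = -5936112: (-196560)s + (23547888) = -5936112.
So s = 150.

150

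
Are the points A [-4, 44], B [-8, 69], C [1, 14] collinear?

No

AB = (-4, 25), AC = (5, -30).
Twice the signed area of △ABC is (-4)(-30) − (25)(5) = -5.
The area is nonzero, so the three points are not collinear.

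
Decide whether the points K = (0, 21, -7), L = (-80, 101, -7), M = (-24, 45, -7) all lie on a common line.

Yes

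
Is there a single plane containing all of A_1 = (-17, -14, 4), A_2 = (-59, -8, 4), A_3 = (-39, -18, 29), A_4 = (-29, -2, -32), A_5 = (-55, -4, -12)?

Yes

The plane through A_1, A_2, A_3 has normal n = A_1A_2 × A_1A_3 = (150, 1050, 300) and equation n·P = -16050.
Checking the remaining points: n·A_4 = -16050, n·A_5 = -16050.
All equal -16050, so all 5 points lie in one plane.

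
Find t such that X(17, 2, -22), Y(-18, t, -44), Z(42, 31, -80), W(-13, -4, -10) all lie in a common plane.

13

Normal to plane XZW: n = (0, 1440, 720); plane equation n·P = -12960.
Requiring n·Y = -12960: (1440)t + (-31680) = -12960.
So t = 13.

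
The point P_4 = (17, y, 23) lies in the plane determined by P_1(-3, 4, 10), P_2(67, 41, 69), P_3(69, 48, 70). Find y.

Coplanarity requires P_1P_2 · (P_1P_3 × P_1P_4) = 0.
P_1P_2 = (70, 37, 59), P_1P_3 = (72, 44, 60); the triple product is linear in y with coefficient 48 and constant term -2304.
Setting it to zero: y = 48.

48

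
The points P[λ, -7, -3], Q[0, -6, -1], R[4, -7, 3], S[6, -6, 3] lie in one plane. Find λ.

-5

The points are coplanar iff PQ · (PR × PS) = 0.
Expanding, this is linear in λ: (4)λ + (20) = 0.
So λ = -5.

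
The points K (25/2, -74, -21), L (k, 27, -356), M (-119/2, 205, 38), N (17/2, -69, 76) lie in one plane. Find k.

-7/2

Normal to plane KMN: n = (26768, 6748, 756); plane equation n·P = -180628.
Requiring n·L = -180628: (26768)k + (-86940) = -180628.
So k = -7/2.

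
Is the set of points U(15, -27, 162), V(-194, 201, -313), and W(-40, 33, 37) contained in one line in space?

Yes

UV = (-209, 228, -475), UW = (-55, 60, -125).
UV × UW = (0, 0, 0).
The cross product vanishes, so the three points are collinear.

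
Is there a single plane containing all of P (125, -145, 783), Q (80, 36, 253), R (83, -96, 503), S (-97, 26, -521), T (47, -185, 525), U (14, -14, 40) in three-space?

No

The plane through P, Q, R has normal n = PQ × PR = (-24710, 9660, 5397) and equation n·X = -263599.
Checking the remaining points: n·S = -163807, n·T = -115045, n·U = -265300.
Since n·S = -163807 ≠ -263599, S is off the plane and the points are not all coplanar.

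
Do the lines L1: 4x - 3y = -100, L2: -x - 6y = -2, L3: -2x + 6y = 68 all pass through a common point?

Yes

The three lines meet at one point iff the augmented coefficient matrix [aᵢ bᵢ cᵢ] has rank < 3, i.e. its determinant vanishes.
Here the determinant is 0.
It vanishes, so the lines are concurrent at (-22, 4).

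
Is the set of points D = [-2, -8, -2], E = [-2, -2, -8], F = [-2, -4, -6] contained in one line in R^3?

Yes

DE = (0, 6, -6), DF = (0, 4, -4).
DE × DF = (0, 0, 0).
The cross product vanishes, so the three points are collinear.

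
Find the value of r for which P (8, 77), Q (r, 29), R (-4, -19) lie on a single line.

Collinearity: (Q − P) must be parallel to (R − P) = (-12, -96).
Cross-multiplying the components: (r − 8)·(-96) = (-48)·(-12).
Solving gives r = 2.

2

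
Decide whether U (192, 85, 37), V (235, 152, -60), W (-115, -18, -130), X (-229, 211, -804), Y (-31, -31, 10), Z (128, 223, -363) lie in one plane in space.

Yes

The plane through U, V, W has normal n = UV × UW = (-21180, 36960, 16140) and equation n·P = -327780.
Checking the remaining points: n·X = -327780, n·Y = -327780, n·Z = -327780.
All equal -327780, so all 6 points lie in one plane.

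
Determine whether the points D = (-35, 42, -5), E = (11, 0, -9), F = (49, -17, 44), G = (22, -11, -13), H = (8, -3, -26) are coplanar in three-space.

The plane through D, E, F has normal n = DE × DF = (-2294, -2590, 814) and equation n·P = -32560.
Checking the remaining points: n·G = -32560, n·H = -31746.
Since n·H = -31746 ≠ -32560, H is off the plane and the points are not all coplanar.

No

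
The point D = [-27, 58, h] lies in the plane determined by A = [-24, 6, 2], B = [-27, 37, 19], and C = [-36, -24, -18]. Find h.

31

Coplanarity requires AB · (AC × AD) = 0.
AB = (-3, 31, 17), AC = (-12, -30, -20); the triple product is linear in h with coefficient 462 and constant term -14322.
Setting it to zero: h = 31.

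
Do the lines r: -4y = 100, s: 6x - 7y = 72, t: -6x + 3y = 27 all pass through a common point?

No

Lines aᵢx + bᵢy = cᵢ with pairwise distinct directions are concurrent exactly when det[aᵢ bᵢ cᵢ] = 0.
Here the determinant is -24.
Nonzero, so no common point exists.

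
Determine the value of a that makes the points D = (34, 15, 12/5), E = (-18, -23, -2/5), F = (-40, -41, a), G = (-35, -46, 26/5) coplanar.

The points are coplanar iff DE · (DF × DG) = 0.
Expanding, this is linear in a: (-550)a + (-220) = 0.
So a = -2/5.

-2/5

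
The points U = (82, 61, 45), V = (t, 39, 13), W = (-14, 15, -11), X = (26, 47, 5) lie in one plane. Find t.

Normal to plane UWX: n = (1056, -704, -1232); plane equation n·P = -11792.
Requiring n·V = -11792: (1056)t + (-43472) = -11792.
So t = 30.

30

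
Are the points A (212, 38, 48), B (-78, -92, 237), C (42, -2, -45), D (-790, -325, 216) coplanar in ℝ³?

Yes

A normal to the plane through A, B, C is n = AB × AC = (19650, -59100, -10500).
The plane has equation n·P = 1416000. For D: n·D = 1416000.
Equal, so D lies in the plane and all four are coplanar.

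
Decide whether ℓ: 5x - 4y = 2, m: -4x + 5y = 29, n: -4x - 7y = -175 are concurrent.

Intersecting ℓ and m: solving the 2×2 system gives (x, y) = (14, 17).
Substitute into n: (-4)(14) + (-7)(17) = -175.
This equals -175, so (14, 17) lies on all three lines and they are concurrent.

Yes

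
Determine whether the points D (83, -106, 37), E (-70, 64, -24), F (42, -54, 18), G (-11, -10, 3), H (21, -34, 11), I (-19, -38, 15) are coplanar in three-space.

The plane through D, E, F has normal n = DE × DF = (-58, -406, -986) and equation n·P = 1740.
Checking the remaining points: n·G = 1740, n·H = 1740, n·I = 1740.
All equal 1740, so all 6 points lie in one plane.

Yes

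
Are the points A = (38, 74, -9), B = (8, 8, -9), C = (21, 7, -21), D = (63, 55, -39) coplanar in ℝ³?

The four points are coplanar iff the 3×3 determinant with rows AB, AC, AD is zero.
Rows: (-30, -66, 0), (-17, -67, -12), (25, -19, -30).
Expanding along the first row: (-30)(1782) − (-66)(810) + (0)(1998) = 0.
Zero determinant ⇒ coplanar.

Yes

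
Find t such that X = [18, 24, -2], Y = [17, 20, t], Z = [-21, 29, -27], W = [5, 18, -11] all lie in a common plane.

-3

Normal to plane XZW: n = (-195, -26, 299); plane equation n·P = -4732.
Requiring n·Y = -4732: (299)t + (-3835) = -4732.
So t = -3.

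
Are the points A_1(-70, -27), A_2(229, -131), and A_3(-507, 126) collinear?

No

A_1A_2 = (299, -104), A_1A_3 = (-437, 153).
det[A_1A_2; A_1A_3] = (299)(153) − (-104)(-437) = 299.
The determinant is nonzero, so they are not collinear.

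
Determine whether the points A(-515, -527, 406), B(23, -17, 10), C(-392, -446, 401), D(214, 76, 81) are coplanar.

A normal to the plane through A, B, C is n = AB × AC = (29526, -46018, -19152).
The plane has equation n·P = 1269884. For D: n·D = 1269884.
Equal, so D lies in the plane and all four are coplanar.

Yes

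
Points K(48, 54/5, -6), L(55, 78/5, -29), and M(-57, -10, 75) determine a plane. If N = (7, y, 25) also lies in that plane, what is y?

Coplanarity requires KL · (KM × KN) = 0.
KL = (7, 24/5, -23), KM = (-105, -104/5, 81); the triple product is linear in y with coefficient 1848 and constant term -25872/5.
Setting it to zero: y = 14/5.

14/5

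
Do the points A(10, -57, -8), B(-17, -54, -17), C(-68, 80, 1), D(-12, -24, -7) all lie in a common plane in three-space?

Yes

The four points are coplanar iff the 3×3 determinant with rows AB, AC, AD is zero.
Rows: (-27, 3, -9), (-78, 137, 9), (-22, 33, 1).
Expanding along the first row: (-27)(-160) − (3)(120) + (-9)(440) = 0.
Zero determinant ⇒ coplanar.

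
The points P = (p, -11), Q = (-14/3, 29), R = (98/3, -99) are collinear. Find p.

7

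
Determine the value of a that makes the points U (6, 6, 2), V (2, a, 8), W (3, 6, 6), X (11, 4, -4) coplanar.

The points are coplanar iff UV · (UW × UX) = 0.
Expanding, this is linear in a: (2)a + (-8) = 0.
So a = 4.

4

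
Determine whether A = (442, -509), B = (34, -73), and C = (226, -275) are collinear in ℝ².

No

AB = (-408, 436), AC = (-216, 234).
det[AB; AC] = (-408)(234) − (436)(-216) = -1296.
The determinant is nonzero, so they are not collinear.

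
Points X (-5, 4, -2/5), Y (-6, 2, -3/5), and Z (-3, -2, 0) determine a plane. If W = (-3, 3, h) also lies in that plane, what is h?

0

The plane through X, Y, Z has equation −2x + 10z = 6.
Substituting W: (10)h + (6) = 6, so h = 0.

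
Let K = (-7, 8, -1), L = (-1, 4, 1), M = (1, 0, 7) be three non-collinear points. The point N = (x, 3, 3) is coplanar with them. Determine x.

The plane through K, L, M has equation −16x − 32y − 16z = -128.
Substituting N: (-16)x + (-144) = -128, so x = -1.

-1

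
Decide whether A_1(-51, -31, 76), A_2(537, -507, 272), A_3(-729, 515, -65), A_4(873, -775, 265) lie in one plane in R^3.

Yes

The four points are coplanar iff the 3×3 determinant with rows A_1A_2, A_1A_3, A_1A_4 is zero.
Rows: (588, -476, 196), (-678, 546, -141), (924, -744, 189).
Expanding along the first row: (588)(-1710) − (-476)(2142) + (196)(-72) = 0.
Zero determinant ⇒ coplanar.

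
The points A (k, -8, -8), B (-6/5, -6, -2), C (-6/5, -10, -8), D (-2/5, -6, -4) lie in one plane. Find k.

0

The points are coplanar iff AB · (AC × AD) = 0.
Expanding, this is linear in k: (-8)k + (0) = 0.
So k = 0.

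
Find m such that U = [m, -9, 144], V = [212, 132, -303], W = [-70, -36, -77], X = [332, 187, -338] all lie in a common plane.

The points are coplanar iff UV · (UW × UX) = 0.
Expanding, this is linear in m: (6550)m + (-1034900) = 0.
So m = 158.

158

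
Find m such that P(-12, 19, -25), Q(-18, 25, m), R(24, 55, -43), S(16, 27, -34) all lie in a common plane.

Normal to plane PRS: n = (-180, -180, -720); plane equation n·X = 16740.
Requiring n·Q = 16740: (-720)m + (-1260) = 16740.
So m = -25.

-25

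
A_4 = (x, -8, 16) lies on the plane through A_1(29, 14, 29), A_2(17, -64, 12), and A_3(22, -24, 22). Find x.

The plane through A_1, A_2, A_3 has equation −100x + 35y − 90z = -5020.
Substituting A_4: (-100)x + (-1720) = -5020, so x = 33.

33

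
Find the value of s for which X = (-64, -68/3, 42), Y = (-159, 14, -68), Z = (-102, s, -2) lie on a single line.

Collinearity requires XY × XZ = 0; each component is linear in s.
The x-component gives (110)s + (880) = 0, so s = -8.
The remaining components then also vanish.

-8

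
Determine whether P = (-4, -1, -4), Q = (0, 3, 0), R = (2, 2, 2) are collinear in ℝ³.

PQ = (4, 4, 4), PR = (6, 3, 6).
Comparing components 2 and 3: (4)(6) − (4)(3) = 12 ≠ 0, so PQ and PR are not parallel and the points are not collinear.

No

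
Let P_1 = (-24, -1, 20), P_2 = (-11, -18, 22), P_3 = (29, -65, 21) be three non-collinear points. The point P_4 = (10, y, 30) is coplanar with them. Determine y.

-49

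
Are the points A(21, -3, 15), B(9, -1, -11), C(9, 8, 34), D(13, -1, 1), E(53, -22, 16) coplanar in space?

Yes

The plane through A, B, C has normal n = AB × AC = (324, 540, -108) and equation n·P = 3564.
Checking the remaining points: n·D = 3564, n·E = 3564.
All equal 3564, so all 5 points lie in one plane.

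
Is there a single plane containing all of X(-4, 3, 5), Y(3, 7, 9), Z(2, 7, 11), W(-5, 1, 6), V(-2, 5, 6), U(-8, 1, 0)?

No

The plane through X, Y, Z has normal n = XY × XZ = (8, -18, 4) and equation n·P = -66.
Checking the remaining points: n·W = -34, n·V = -82, n·U = -82.
Since n·W = -34 ≠ -66, W is off the plane and the points are not all coplanar.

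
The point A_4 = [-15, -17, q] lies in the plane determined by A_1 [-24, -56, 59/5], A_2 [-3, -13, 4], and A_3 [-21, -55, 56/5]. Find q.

A normal to the plane is n = A_1A_2 × A_1A_3 = (-18, -54/5, -108).
A_4 lies in the plane iff n · A_1A_4 = 0.
This gives (-108)q + (3456/5) = 0, so q = 32/5.

32/5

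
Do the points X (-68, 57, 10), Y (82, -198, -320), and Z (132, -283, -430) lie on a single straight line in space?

XY = (150, -255, -330), XZ = (200, -340, -440).
XY × XZ = (0, 0, 0).
The cross product vanishes, so the three points are collinear.

Yes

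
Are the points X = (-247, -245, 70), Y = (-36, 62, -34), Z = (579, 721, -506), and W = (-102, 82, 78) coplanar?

No

The four points are coplanar iff the 3×3 determinant with rows XY, XZ, XW is zero.
Rows: (211, 307, -104), (826, 966, -576), (145, 327, 8).
Expanding along the first row: (211)(196080) − (307)(90128) + (-104)(130032) = 180256.
Nonzero ⇒ not coplanar.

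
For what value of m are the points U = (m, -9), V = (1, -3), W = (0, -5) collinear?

Collinearity: (U − V) must be parallel to (W − V) = (-1, -2).
Cross-multiplying the components: (m − 1)·(-2) = (-6)·(-1).
Solving gives m = -2.

-2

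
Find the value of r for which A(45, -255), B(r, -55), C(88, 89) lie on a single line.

70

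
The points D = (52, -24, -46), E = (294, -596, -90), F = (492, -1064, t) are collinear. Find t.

Collinearity requires DE × DF = 0; each component is linear in t.
The x-component gives (-572)t + (-72072) = 0, so t = -126.
The remaining components then also vanish.

-126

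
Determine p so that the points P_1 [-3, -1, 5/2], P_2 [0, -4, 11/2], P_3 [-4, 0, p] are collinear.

3/2

Collinearity requires P_1P_2 × P_1P_3 = 0; each component is linear in p.
The x-component gives (-3)p + (9/2) = 0, so p = 3/2.
The remaining components then also vanish.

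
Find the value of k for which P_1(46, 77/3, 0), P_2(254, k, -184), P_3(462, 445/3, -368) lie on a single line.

Collinearity requires P_1P_2 × P_1P_3 = 0; each component is linear in k.
The x-component gives (-368)k + (32016) = 0, so k = 87.
The remaining components then also vanish.

87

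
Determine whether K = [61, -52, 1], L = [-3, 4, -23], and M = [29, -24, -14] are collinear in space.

No

KL = (-64, 56, -24), KM = (-32, 28, -15).
KL × KM = (-168, -192, 0).
The cross product is nonzero, so the points do not lie on one line.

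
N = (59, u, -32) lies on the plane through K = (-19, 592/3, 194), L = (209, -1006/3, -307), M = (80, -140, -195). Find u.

-56/3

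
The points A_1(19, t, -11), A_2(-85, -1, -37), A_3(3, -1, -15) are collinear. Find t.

Collinearity requires A_1A_2 × A_1A_3 = 0; each component is linear in t.
The x-component gives (-22)t + (-22) = 0, so t = -1.
The remaining components then also vanish.

-1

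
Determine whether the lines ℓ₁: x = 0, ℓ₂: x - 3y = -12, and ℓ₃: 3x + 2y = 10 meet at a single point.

Intersecting ℓ₁ and ℓ₂: solving the 2×2 system gives (x, y) = (0, 4).
Substitute into ℓ₃: (3)(0) + (2)(4) = 8.
But ℓ₃ requires 10 ≠ 8, so the three lines have no common point.

No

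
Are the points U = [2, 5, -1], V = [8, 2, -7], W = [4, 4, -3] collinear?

Yes

UV = (6, -3, -6), UW = (2, -1, -2).
UV × UW = (0, 0, 0).
The cross product vanishes, so the three points are collinear.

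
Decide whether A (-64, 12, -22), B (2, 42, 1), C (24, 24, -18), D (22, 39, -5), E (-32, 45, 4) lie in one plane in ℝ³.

No

The plane through A, B, C has normal n = AB × AC = (-156, 1760, -1848) and equation n·P = 71760.
Checking the remaining points: n·D = 74448, n·E = 76800.
Since n·D = 74448 ≠ 71760, D is off the plane and the points are not all coplanar.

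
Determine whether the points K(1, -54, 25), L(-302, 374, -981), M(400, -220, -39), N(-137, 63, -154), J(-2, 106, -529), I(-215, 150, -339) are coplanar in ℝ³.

No

The plane through K, L, M has normal n = KL × KM = (-194388, -420786, -120474) and equation n·P = 19516206.
Checking the remaining points: n·N = 18674634, n·J = 19516206, n·I = 19516206.
Since n·N = 18674634 ≠ 19516206, N is off the plane and the points are not all coplanar.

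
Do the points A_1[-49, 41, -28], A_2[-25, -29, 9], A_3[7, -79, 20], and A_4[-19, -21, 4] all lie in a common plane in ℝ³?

With A_1 as base: A_1A_2 = (24, -70, 37), A_1A_3 = (56, -120, 48), A_1A_4 = (30, -62, 32).
A_1A_3 × A_1A_4 = (-864, -352, 128).
A_1A_2 · (A_1A_3 × A_1A_4) = 8640.
Since 8640 ≠ 0, the four points are not coplanar.

No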